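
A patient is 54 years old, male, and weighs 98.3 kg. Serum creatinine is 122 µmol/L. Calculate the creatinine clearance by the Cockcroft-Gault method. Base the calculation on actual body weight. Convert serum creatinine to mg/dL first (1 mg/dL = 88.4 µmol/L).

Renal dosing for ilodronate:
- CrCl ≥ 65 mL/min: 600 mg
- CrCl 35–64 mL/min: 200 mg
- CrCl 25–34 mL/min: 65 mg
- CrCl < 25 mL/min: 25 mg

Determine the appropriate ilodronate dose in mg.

SCr = 122 / 88.4 = 1.38 mg/dL
CrCl = (140 − 54) × 98.3 / (72 × 1.38) = 8453.8 / 99.36 ≈ 85.1 mL/min
CrCl ≈ 85 mL/min → bracket ≥ 65 mL/min.
Dose for this bracket: 600 mg.

600 mg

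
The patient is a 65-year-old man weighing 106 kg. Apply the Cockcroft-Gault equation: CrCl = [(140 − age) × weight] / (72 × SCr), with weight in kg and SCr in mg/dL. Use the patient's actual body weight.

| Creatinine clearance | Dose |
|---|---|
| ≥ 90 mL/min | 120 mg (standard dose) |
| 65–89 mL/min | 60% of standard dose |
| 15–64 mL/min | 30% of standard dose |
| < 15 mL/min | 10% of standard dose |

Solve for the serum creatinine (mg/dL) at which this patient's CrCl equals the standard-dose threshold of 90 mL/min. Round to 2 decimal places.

Standard dose requires CrCl ≥ 90 mL/min.
Set (140 − 65) × 106 / (72 × SCr) = 90
SCr = (140 − 65) × 106 / (72 × 90) = 1.227 mg/dL

1.23 mg/dL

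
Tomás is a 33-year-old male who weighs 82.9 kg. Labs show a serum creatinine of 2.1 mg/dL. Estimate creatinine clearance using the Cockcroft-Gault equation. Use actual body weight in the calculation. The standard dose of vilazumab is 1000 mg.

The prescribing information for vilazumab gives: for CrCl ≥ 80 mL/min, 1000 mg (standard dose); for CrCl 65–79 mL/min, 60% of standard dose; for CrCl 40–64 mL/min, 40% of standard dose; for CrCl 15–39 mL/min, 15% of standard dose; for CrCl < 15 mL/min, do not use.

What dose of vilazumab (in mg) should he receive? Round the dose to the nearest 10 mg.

CrCl = (140 − 33) × 82.9 / (72 × 2.1) = 8870.3 / 151.20 ≈ 58.7 mL/min
CrCl ≈ 59 mL/min → bracket 40–64 mL/min.
40% of 1000 mg = 400 mg

400 mg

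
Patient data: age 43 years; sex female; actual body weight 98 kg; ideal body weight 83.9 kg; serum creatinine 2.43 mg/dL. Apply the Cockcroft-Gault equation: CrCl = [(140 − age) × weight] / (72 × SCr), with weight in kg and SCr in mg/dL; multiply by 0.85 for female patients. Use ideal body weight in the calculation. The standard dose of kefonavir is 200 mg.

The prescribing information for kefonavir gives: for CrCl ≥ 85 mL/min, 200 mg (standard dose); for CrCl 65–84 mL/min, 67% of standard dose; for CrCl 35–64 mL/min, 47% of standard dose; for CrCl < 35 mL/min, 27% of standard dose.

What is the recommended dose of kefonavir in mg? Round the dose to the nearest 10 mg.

90 mg

CrCl = (140 − 43) × 83.9 / (72 × 2.43) × 0.85 = 8138.3 / 174.96 × 0.85 ≈ 39.5 mL/min
CrCl ≈ 40 mL/min → bracket 35–64 mL/min.
47% of 200 mg = 94 mg → 90 mg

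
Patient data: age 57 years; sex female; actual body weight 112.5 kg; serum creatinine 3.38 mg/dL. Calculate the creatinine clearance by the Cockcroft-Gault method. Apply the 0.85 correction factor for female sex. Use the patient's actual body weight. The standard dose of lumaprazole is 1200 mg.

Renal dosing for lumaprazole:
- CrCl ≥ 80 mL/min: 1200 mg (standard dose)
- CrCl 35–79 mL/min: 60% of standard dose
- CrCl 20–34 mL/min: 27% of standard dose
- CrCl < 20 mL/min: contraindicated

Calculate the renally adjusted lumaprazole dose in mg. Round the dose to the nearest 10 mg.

320 mg

CrCl = (140 − 57) × 112.5 / (72 × 3.38) × 0.85 = 9337.5 / 243.36 × 0.85 ≈ 32.6 mL/min
CrCl ≈ 33 mL/min → bracket 20–34 mL/min.
27% of 1200 mg = 324 mg → 320 mg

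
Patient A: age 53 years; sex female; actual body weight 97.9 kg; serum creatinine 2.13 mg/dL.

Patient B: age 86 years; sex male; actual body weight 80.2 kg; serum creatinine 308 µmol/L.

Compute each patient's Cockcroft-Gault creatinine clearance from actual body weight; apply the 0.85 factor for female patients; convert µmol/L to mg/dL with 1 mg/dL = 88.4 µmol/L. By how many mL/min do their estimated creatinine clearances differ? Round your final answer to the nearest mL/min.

30 mL/min

Patient A: CrCl = (140 − 53) × 97.9 / (72 × 2.13) × 0.85 = 8517.3 / 153.36 × 0.85 ≈ 47.2 mL/min
Patient B: SCr = 308 / 88.4 = 3.484 mg/dL
Patient B: CrCl = (140 − 86) × 80.2 / (72 × 3.484) = 4330.8 / 250.85 ≈ 17.3 mL/min
|47.2 − 17.3| = 29.9 mL/min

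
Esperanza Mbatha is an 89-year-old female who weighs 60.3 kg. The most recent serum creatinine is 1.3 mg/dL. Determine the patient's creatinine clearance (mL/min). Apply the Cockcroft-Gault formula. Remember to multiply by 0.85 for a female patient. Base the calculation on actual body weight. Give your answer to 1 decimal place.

CrCl = (140 − 89) × 60.3 / (72 × 1.3) × 0.85 = 3075.3 / 93.60 × 0.85 ≈ 27.9 mL/min

27.9 mL/min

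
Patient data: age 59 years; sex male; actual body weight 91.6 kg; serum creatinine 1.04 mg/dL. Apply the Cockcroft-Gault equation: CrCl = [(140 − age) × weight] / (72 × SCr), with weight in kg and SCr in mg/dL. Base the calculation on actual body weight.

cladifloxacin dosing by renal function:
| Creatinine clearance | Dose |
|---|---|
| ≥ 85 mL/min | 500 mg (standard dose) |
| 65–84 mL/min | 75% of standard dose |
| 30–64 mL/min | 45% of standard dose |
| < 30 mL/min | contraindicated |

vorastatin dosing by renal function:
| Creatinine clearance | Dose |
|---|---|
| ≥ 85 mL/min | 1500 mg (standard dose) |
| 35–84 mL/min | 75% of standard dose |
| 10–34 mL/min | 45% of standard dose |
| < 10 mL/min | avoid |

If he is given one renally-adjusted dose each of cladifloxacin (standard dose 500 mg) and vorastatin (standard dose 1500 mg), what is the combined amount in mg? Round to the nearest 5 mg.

2000 mg

CrCl = (140 − 59) × 91.6 / (72 × 1.04) = 7419.6 / 74.88 ≈ 99.1 mL/min
CrCl ≈ 99 mL/min.
cladifloxacin: ≥ 85 mL/min → 100% of 500 mg = 500 mg.
vorastatin: ≥ 85 mL/min → 100% of 1500 mg = 1500 mg.
Total = 500 + 1500 = 2000 mg.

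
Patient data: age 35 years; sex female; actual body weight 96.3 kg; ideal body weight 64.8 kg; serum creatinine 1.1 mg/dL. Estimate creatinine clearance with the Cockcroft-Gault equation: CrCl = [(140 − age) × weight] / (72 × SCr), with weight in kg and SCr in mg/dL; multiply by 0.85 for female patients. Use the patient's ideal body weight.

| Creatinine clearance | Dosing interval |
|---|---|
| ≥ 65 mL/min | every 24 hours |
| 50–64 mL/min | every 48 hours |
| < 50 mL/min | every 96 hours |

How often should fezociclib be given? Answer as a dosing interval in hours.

every 24 hours

CrCl = (140 − 35) × 64.8 / (72 × 1.1) × 0.85 = 6804.0 / 79.20 × 0.85 ≈ 73.0 mL/min
CrCl ≈ 73 mL/min → bracket ≥ 65 mL/min → every 24 hours.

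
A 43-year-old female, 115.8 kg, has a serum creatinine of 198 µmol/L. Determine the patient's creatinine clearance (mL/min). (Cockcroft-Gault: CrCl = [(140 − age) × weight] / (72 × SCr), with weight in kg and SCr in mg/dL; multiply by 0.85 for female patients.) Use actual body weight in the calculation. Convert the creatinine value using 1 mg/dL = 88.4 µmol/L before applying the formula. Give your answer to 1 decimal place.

SCr = 198 / 88.4 = 2.24 mg/dL
CrCl = (140 − 43) × 115.8 / (72 × 2.24) × 0.85 = 11232.6 / 161.28 × 0.85 ≈ 59.2 mL/min

59.2 mL/min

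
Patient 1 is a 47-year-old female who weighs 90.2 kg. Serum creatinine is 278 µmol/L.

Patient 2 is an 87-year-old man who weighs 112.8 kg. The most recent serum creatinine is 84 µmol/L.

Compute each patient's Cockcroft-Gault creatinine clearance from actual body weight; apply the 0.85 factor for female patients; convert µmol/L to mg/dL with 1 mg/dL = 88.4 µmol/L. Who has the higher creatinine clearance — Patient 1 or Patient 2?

Patient 2

Patient 1: SCr = 278 / 88.4 = 3.145 mg/dL
Patient 1: CrCl = (140 − 47) × 90.2 / (72 × 3.145) × 0.85 = 8388.6 / 226.44 × 0.85 ≈ 31.5 mL/min
Patient 2: SCr = 84 / 88.4 = 0.95 mg/dL
Patient 2: CrCl = (140 − 87) × 112.8 / (72 × 0.95) = 5978.4 / 68.40 ≈ 87.4 mL/min
31.5 vs 87.4 mL/min → Patient 2 is higher.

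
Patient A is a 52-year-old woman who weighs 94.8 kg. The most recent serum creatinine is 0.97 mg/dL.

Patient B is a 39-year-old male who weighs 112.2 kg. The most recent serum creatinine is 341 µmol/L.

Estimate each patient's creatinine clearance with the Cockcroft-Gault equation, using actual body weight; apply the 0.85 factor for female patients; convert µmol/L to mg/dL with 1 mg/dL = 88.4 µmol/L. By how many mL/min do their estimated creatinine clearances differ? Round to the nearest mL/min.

Patient A: CrCl = (140 − 52) × 94.8 / (72 × 0.97) × 0.85 = 8342.4 / 69.84 × 0.85 ≈ 101.5 mL/min
Patient B: SCr = 341 / 88.4 = 3.857 mg/dL
Patient B: CrCl = (140 − 39) × 112.2 / (72 × 3.857) = 11332.2 / 277.70 ≈ 40.8 mL/min
|101.5 − 40.8| = 60.7 mL/min

61 mL/min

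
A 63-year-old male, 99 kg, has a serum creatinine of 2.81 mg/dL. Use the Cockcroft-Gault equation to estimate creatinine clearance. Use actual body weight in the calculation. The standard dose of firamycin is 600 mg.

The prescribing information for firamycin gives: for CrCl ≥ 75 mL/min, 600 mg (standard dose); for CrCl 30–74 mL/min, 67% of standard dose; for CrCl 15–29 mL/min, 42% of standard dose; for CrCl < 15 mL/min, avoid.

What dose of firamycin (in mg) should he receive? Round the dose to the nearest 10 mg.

CrCl = (140 − 63) × 99 / (72 × 2.81) = 7623.0 / 202.32 ≈ 37.7 mL/min
CrCl ≈ 38 mL/min → bracket 30–74 mL/min.
67% of 600 mg = 402 mg → 400 mg

400 mg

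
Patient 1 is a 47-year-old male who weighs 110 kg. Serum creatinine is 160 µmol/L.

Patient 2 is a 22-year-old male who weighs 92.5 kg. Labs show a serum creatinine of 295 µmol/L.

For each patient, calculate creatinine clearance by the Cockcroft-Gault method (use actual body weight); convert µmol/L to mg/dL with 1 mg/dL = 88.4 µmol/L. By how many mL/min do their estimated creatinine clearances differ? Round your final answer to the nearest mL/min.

Patient 1: SCr = 160 / 88.4 = 1.81 mg/dL
Patient 1: CrCl = (140 − 47) × 110 / (72 × 1.81) = 10230.0 / 130.32 ≈ 78.5 mL/min
Patient 2: SCr = 295 / 88.4 = 3.337 mg/dL
Patient 2: CrCl = (140 − 22) × 92.5 / (72 × 3.337) = 10915.0 / 240.26 ≈ 45.4 mL/min
|78.5 − 45.4| = 33.1 mL/min

33 mL/min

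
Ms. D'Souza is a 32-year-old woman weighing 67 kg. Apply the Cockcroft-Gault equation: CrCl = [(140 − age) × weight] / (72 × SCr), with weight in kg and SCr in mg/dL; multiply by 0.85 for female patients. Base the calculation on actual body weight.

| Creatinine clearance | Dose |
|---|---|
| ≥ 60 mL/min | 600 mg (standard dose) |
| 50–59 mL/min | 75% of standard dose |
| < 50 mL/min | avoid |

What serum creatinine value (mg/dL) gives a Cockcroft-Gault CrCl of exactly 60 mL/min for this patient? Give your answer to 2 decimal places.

1.42 mg/dL

Standard dose requires CrCl ≥ 60 mL/min.
Set (140 − 32) × 67 × 0.85 / (72 × SCr) = 60
SCr = (140 − 32) × 67 × 0.85 / (72 × 60) = 1.424 mg/dL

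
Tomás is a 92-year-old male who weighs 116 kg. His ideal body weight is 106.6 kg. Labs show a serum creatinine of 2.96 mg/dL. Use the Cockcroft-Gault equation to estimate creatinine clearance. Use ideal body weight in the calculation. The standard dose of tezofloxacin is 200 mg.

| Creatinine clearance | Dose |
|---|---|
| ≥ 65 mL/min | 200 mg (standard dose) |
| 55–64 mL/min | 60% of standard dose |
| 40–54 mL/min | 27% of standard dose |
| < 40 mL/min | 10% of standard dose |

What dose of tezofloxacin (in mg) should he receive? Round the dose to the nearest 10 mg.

CrCl = (140 − 92) × 106.6 / (72 × 2.96) = 5116.8 / 213.12 ≈ 24.0 mL/min
CrCl ≈ 24 mL/min → bracket < 40 mL/min.
10% of 200 mg = 20 mg

20 mg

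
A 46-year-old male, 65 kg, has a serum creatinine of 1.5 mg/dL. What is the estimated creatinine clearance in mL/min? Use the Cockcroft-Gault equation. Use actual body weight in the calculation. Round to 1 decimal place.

CrCl = (140 − 46) × 65 / (72 × 1.5) = 6110.0 / 108.00 ≈ 56.6 mL/min

56.6 mL/min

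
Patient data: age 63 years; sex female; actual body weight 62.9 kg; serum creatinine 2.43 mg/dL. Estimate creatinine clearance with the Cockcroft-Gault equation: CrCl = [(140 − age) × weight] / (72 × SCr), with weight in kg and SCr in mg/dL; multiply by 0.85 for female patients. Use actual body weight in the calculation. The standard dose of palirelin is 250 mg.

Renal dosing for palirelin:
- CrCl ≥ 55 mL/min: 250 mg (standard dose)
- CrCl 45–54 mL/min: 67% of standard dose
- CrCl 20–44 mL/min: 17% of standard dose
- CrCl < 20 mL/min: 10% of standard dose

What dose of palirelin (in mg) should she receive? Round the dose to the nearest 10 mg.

40 mg

CrCl = (140 − 63) × 62.9 / (72 × 2.43) × 0.85 = 4843.3 / 174.96 × 0.85 ≈ 23.5 mL/min
CrCl ≈ 24 mL/min → bracket 20–44 mL/min.
17% of 250 mg = 42.5 mg → 40 mg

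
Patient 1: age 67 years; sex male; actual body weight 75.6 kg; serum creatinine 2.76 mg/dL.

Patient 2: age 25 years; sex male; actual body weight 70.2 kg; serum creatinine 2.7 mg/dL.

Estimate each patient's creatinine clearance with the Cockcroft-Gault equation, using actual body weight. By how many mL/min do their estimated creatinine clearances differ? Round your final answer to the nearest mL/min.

14 mL/min

Patient 1: CrCl = (140 − 67) × 75.6 / (72 × 2.76) = 5518.8 / 198.72 ≈ 27.8 mL/min
Patient 2: CrCl = (140 − 25) × 70.2 / (72 × 2.7) = 8073.0 / 194.40 ≈ 41.5 mL/min
|27.8 − 41.5| = 13.7 mL/min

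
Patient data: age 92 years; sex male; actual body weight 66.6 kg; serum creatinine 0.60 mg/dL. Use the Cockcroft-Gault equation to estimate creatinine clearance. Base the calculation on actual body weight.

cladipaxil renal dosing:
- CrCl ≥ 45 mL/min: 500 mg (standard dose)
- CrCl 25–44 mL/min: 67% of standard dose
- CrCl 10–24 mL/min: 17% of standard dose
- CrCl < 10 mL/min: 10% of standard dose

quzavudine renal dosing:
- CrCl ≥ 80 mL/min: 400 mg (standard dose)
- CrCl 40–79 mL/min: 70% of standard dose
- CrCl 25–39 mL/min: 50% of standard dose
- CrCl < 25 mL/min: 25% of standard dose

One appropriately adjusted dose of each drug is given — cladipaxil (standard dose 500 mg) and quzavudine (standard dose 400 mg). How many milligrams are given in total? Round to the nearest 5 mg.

780 mg

CrCl = (140 − 92) × 66.6 / (72 × 0.6) = 3196.8 / 43.20 ≈ 74.0 mL/min
CrCl ≈ 74 mL/min.
cladipaxil: ≥ 45 mL/min → 100% of 500 mg = 500 mg.
quzavudine: 40–79 mL/min → 70% of 400 mg = 280 mg.
Total = 500 + 280 = 780 mg.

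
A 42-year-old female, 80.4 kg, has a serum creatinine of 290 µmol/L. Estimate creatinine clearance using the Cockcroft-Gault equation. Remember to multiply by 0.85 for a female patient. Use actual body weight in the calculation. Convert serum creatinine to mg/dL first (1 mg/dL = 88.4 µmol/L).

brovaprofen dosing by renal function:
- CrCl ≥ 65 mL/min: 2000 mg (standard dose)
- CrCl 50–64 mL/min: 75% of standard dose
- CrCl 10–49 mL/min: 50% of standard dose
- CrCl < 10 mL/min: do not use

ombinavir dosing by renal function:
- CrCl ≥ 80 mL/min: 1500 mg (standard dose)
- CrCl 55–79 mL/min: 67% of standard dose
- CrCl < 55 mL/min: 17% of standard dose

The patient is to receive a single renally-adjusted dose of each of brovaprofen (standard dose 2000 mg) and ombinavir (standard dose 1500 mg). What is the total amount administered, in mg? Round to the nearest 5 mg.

1255 mg

SCr = 290 / 88.4 = 3.281 mg/dL
CrCl = (140 − 42) × 80.4 / (72 × 3.281) × 0.85 = 7879.2 / 236.23 × 0.85 ≈ 28.4 mL/min
CrCl ≈ 28 mL/min.
brovaprofen: 10–49 mL/min → 50% of 2000 mg = 1000 mg.
ombinavir: < 55 mL/min → 17% of 1500 mg = 255 mg.
Total = 1000 + 255 = 1255 mg.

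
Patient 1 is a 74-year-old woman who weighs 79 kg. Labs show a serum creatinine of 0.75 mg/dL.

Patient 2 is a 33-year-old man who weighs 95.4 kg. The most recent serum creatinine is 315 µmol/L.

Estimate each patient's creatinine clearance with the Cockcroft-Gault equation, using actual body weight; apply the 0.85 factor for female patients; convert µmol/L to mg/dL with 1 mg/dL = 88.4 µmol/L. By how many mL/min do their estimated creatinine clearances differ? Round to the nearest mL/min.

Patient 1: CrCl = (140 − 74) × 79 / (72 × 0.75) × 0.85 = 5214.0 / 54.00 × 0.85 ≈ 82.1 mL/min
Patient 2: SCr = 315 / 88.4 = 3.563 mg/dL
Patient 2: CrCl = (140 − 33) × 95.4 / (72 × 3.563) = 10207.8 / 256.54 ≈ 39.8 mL/min
|82.1 − 39.8| = 42.3 mL/min

42 mL/min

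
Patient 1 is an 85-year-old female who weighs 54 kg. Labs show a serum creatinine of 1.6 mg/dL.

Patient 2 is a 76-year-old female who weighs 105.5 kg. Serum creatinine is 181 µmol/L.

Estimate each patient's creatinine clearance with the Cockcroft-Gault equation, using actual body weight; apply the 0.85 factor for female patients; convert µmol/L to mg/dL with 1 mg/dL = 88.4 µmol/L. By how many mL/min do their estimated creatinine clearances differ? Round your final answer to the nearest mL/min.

Patient 1: CrCl = (140 − 85) × 54 / (72 × 1.6) × 0.85 = 2970.0 / 115.20 × 0.85 ≈ 21.9 mL/min
Patient 2: SCr = 181 / 88.4 = 2.048 mg/dL
Patient 2: CrCl = (140 − 76) × 105.5 / (72 × 2.048) × 0.85 = 6752.0 / 147.46 × 0.85 ≈ 38.9 mL/min
|21.9 − 38.9| = 17.0 mL/min

17 mL/min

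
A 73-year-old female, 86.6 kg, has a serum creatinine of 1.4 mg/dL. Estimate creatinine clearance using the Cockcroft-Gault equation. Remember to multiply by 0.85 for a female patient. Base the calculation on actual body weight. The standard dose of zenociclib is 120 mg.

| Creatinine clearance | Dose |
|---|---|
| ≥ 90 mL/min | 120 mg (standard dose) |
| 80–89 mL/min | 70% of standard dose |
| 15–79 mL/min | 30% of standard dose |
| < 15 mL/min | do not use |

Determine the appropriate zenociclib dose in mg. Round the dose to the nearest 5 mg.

CrCl = (140 − 73) × 86.6 / (72 × 1.4) × 0.85 = 5802.2 / 100.80 × 0.85 ≈ 48.9 mL/min
CrCl ≈ 49 mL/min → bracket 15–79 mL/min.
30% of 120 mg = 36 mg → 35 mg

35 mg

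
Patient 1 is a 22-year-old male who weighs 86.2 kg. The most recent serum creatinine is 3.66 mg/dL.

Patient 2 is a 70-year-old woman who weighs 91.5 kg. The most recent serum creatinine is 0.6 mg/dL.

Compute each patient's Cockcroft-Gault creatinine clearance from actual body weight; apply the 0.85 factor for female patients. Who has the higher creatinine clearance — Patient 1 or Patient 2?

Patient 2

Patient 1: CrCl = (140 − 22) × 86.2 / (72 × 3.66) = 10171.6 / 263.52 ≈ 38.6 mL/min
Patient 2: CrCl = (140 − 70) × 91.5 / (72 × 0.6) × 0.85 = 6405.0 / 43.20 × 0.85 ≈ 126.0 mL/min
38.6 vs 126.0 mL/min → Patient 2 is higher.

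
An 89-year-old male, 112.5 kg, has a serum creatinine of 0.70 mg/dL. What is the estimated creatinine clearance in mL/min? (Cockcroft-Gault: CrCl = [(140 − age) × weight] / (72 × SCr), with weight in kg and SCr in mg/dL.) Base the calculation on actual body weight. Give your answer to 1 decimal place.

113.8 mL/min

CrCl = (140 − 89) × 112.5 / (72 × 0.7) = 5737.5 / 50.40 ≈ 113.8 mL/min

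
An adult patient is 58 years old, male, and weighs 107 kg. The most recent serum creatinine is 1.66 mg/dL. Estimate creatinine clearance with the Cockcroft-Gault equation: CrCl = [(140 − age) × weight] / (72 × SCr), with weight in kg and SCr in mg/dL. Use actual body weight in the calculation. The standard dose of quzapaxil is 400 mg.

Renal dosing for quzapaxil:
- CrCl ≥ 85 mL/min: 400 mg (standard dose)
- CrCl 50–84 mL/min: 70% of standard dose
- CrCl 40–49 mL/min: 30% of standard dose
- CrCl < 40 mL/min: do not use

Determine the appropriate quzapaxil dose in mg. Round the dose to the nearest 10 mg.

280 mg

CrCl = (140 − 58) × 107 / (72 × 1.66) = 8774.0 / 119.52 ≈ 73.4 mL/min
CrCl ≈ 73 mL/min → bracket 50–84 mL/min.
70% of 400 mg = 280 mg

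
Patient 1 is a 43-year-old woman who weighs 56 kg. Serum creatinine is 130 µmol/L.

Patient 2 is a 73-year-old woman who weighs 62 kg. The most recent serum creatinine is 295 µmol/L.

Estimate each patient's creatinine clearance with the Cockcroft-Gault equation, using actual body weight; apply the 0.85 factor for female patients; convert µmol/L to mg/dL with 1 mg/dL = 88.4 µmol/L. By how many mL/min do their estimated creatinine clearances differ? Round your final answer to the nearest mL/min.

Patient 1: SCr = 130 / 88.4 = 1.471 mg/dL
Patient 1: CrCl = (140 − 43) × 56 / (72 × 1.471) × 0.85 = 5432.0 / 105.91 × 0.85 ≈ 43.6 mL/min
Patient 2: SCr = 295 / 88.4 = 3.337 mg/dL
Patient 2: CrCl = (140 − 73) × 62 / (72 × 3.337) × 0.85 = 4154.0 / 240.26 × 0.85 ≈ 14.7 mL/min
|43.6 − 14.7| = 28.9 mL/min

29 mL/min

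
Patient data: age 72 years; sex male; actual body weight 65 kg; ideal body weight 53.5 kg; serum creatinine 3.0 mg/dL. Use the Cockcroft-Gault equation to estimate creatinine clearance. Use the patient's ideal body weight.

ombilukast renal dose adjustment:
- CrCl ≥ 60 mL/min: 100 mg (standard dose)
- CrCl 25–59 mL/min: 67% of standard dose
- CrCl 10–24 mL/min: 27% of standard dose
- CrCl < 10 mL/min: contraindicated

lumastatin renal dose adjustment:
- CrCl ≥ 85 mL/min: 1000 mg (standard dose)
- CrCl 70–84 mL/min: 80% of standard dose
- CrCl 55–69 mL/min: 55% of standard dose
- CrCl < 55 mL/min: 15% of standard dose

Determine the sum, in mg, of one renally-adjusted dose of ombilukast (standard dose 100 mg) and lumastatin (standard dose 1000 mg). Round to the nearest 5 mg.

CrCl = (140 − 72) × 53.5 / (72 × 3) = 3638.0 / 216.00 ≈ 16.8 mL/min
CrCl ≈ 17 mL/min.
ombilukast: 10–24 mL/min → 27% of 100 mg = 27 mg.
lumastatin: < 55 mL/min → 15% of 1000 mg = 150 mg.
Total = 27 + 150 = 177 mg.

175 mg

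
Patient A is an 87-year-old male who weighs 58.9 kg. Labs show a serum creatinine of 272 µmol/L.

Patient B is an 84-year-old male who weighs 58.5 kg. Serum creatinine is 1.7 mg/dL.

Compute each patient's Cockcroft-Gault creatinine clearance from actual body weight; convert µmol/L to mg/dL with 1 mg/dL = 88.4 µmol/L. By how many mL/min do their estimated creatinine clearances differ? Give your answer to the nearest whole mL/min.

13 mL/min

Patient A: SCr = 272 / 88.4 = 3.077 mg/dL
Patient A: CrCl = (140 − 87) × 58.9 / (72 × 3.077) = 3121.7 / 221.54 ≈ 14.1 mL/min
Patient B: CrCl = (140 − 84) × 58.5 / (72 × 1.7) = 3276.0 / 122.40 ≈ 26.8 mL/min
|14.1 − 26.8| = 12.7 mL/min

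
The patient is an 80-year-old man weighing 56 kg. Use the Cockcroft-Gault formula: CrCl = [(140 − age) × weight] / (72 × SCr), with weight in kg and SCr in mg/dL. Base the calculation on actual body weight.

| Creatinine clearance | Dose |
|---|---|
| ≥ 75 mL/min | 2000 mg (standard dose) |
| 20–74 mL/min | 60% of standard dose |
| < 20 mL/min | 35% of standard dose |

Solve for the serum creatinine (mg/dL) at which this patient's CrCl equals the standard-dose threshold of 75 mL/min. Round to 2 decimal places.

0.62 mg/dL

Standard dose requires CrCl ≥ 75 mL/min.
Set (140 − 80) × 56 / (72 × SCr) = 75
SCr = (140 − 80) × 56 / (72 × 75) = 0.622 mg/dL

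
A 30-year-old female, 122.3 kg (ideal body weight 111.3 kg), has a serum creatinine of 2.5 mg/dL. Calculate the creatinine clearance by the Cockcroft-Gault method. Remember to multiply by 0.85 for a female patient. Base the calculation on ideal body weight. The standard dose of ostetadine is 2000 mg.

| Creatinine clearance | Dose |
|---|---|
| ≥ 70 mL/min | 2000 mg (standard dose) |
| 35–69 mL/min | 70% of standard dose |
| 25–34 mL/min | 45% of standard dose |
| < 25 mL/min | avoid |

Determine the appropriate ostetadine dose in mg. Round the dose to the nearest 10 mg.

1400 mg

CrCl = (140 − 30) × 111.3 / (72 × 2.5) × 0.85 = 12243.0 / 180.00 × 0.85 ≈ 57.8 mL/min
CrCl ≈ 58 mL/min → bracket 35–69 mL/min.
70% of 2000 mg = 1400 mg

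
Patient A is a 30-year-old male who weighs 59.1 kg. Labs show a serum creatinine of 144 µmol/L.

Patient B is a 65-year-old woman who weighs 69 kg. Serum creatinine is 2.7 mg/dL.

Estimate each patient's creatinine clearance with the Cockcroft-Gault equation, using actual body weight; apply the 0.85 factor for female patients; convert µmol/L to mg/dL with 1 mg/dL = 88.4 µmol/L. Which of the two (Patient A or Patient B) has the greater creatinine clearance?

Patient A

Patient A: SCr = 144 / 88.4 = 1.629 mg/dL
Patient A: CrCl = (140 − 30) × 59.1 / (72 × 1.629) = 6501.0 / 117.29 ≈ 55.4 mL/min
Patient B: CrCl = (140 − 65) × 69 / (72 × 2.7) × 0.85 = 5175.0 / 194.40 × 0.85 ≈ 22.6 mL/min
55.4 vs 22.6 mL/min → Patient A is higher.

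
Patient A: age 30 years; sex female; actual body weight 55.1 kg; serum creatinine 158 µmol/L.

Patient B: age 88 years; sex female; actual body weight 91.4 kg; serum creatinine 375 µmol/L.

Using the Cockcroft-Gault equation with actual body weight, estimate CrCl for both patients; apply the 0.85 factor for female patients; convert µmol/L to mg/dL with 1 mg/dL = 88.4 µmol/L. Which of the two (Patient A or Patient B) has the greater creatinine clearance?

Patient A

Patient A: SCr = 158 / 88.4 = 1.787 mg/dL
Patient A: CrCl = (140 − 30) × 55.1 / (72 × 1.787) × 0.85 = 6061.0 / 128.66 × 0.85 ≈ 40.0 mL/min
Patient B: SCr = 375 / 88.4 = 4.242 mg/dL
Patient B: CrCl = (140 − 88) × 91.4 / (72 × 4.242) × 0.85 = 4752.8 / 305.42 × 0.85 ≈ 13.2 mL/min
40.0 vs 13.2 mL/min → Patient A is higher.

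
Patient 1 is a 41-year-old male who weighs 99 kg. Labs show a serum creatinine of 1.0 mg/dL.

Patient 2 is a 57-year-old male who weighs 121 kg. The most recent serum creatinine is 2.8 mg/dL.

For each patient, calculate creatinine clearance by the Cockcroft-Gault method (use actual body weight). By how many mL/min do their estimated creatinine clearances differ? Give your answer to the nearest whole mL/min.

86 mL/min

Patient 1: CrCl = (140 − 41) × 99 / (72 × 1) = 9801.0 / 72.00 ≈ 136.1 mL/min
Patient 2: CrCl = (140 − 57) × 121 / (72 × 2.8) = 10043.0 / 201.60 ≈ 49.8 mL/min
|136.1 − 49.8| = 86.3 mL/min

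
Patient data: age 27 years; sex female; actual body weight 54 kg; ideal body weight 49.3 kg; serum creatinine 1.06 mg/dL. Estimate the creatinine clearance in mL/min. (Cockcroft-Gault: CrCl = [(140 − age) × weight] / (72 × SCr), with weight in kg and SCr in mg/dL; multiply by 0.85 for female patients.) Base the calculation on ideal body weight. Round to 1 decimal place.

CrCl = (140 − 27) × 49.3 / (72 × 1.06) × 0.85 = 5570.9 / 76.32 × 0.85 ≈ 62.0 mL/min

62.0 mL/min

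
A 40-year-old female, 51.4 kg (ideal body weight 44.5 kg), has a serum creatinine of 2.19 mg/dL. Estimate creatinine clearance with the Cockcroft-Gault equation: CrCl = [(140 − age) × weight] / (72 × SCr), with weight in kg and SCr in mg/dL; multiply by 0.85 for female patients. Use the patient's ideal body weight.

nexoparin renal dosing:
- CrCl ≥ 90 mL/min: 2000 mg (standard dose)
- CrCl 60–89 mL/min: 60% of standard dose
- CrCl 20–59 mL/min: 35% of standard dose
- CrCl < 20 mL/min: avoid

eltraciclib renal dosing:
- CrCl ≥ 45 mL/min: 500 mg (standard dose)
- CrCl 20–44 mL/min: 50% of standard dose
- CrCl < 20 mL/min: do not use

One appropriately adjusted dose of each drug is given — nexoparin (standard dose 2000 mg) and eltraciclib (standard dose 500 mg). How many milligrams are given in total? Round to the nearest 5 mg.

CrCl = (140 − 40) × 44.5 / (72 × 2.19) × 0.85 = 4450.0 / 157.68 × 0.85 ≈ 24.0 mL/min
CrCl ≈ 24 mL/min.
nexoparin: 20–59 mL/min → 35% of 2000 mg = 700 mg.
eltraciclib: 20–44 mL/min → 50% of 500 mg = 250 mg.
Total = 700 + 250 = 950 mg.

950 mg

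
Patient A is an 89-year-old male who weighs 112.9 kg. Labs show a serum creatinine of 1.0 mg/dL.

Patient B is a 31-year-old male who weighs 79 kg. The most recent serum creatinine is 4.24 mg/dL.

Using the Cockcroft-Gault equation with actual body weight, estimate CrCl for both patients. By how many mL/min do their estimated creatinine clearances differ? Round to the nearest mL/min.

Patient A: CrCl = (140 − 89) × 112.9 / (72 × 1) = 5757.9 / 72.00 ≈ 80.0 mL/min
Patient B: CrCl = (140 − 31) × 79 / (72 × 4.24) = 8611.0 / 305.28 ≈ 28.2 mL/min
|80.0 − 28.2| = 51.8 mL/min

52 mL/min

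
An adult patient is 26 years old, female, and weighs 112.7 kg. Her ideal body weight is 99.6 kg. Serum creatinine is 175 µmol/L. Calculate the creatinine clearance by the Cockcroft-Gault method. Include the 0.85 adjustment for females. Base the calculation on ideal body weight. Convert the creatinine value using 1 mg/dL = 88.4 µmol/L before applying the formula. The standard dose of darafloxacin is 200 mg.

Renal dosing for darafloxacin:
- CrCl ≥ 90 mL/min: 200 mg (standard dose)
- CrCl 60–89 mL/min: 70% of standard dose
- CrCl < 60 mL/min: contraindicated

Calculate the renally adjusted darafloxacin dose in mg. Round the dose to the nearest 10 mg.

140 mg

SCr = 175 / 88.4 = 1.98 mg/dL
CrCl = (140 − 26) × 99.6 / (72 × 1.98) × 0.85 = 11354.4 / 142.56 × 0.85 ≈ 67.7 mL/min
CrCl ≈ 68 mL/min → bracket 60–89 mL/min.
70% of 200 mg = 140 mg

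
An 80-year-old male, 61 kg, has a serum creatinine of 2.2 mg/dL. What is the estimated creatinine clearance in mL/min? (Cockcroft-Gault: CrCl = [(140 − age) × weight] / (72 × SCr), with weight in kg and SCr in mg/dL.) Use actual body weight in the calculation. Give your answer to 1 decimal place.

CrCl = (140 − 80) × 61 / (72 × 2.2) = 3660.0 / 158.40 ≈ 23.1 mL/min

23.1 mL/min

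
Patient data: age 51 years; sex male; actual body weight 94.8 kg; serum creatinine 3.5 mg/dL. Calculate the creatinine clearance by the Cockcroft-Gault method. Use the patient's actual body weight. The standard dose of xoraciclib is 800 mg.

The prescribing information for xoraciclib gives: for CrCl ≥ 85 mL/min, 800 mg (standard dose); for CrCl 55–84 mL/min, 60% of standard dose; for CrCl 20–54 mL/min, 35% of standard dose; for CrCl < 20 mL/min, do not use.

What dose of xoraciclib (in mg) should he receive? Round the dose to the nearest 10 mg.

CrCl = (140 − 51) × 94.8 / (72 × 3.5) = 8437.2 / 252.00 ≈ 33.5 mL/min
CrCl ≈ 33 mL/min → bracket 20–54 mL/min.
35% of 800 mg = 280 mg

280 mg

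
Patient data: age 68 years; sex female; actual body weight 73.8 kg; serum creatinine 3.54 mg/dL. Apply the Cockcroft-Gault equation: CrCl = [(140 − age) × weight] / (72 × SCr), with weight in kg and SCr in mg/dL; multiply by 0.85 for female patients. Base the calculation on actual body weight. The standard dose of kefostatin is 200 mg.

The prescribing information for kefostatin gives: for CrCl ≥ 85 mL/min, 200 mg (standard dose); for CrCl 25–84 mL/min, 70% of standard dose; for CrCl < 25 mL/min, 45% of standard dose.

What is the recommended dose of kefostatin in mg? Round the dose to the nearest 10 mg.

90 mg

CrCl = (140 − 68) × 73.8 / (72 × 3.54) × 0.85 = 5313.6 / 254.88 × 0.85 ≈ 17.7 mL/min
CrCl ≈ 18 mL/min → bracket < 25 mL/min.
45% of 200 mg = 90 mg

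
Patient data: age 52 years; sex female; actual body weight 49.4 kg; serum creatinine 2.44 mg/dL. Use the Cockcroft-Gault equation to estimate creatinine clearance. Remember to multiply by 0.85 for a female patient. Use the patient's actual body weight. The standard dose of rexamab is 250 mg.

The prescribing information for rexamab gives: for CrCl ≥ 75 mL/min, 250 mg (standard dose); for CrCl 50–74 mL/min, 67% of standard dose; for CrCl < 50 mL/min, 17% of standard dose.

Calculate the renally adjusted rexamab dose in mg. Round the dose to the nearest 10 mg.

CrCl = (140 − 52) × 49.4 / (72 × 2.44) × 0.85 = 4347.2 / 175.68 × 0.85 ≈ 21.0 mL/min
CrCl ≈ 21 mL/min → bracket < 50 mL/min.
17% of 250 mg = 42.5 mg → 40 mg

40 mg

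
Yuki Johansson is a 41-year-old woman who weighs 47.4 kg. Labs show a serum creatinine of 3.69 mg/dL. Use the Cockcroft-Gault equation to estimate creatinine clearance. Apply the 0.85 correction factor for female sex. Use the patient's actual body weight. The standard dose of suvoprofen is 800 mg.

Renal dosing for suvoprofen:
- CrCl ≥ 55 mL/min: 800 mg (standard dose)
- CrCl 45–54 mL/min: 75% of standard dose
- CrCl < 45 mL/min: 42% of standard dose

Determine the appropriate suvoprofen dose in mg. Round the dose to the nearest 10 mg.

340 mg

CrCl = (140 − 41) × 47.4 / (72 × 3.69) × 0.85 = 4692.6 / 265.68 × 0.85 ≈ 15.0 mL/min
CrCl ≈ 15 mL/min → bracket < 45 mL/min.
42% of 800 mg = 336 mg → 340 mg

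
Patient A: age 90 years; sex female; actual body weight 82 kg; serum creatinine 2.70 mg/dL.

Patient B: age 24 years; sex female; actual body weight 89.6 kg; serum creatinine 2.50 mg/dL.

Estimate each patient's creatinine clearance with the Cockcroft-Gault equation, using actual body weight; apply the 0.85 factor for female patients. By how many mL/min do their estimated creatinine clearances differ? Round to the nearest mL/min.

31 mL/min

Patient A: CrCl = (140 − 90) × 82 / (72 × 2.7) × 0.85 = 4100.0 / 194.40 × 0.85 ≈ 17.9 mL/min
Patient B: CrCl = (140 − 24) × 89.6 / (72 × 2.5) × 0.85 = 10393.6 / 180.00 × 0.85 ≈ 49.1 mL/min
|17.9 − 49.1| = 31.2 mL/min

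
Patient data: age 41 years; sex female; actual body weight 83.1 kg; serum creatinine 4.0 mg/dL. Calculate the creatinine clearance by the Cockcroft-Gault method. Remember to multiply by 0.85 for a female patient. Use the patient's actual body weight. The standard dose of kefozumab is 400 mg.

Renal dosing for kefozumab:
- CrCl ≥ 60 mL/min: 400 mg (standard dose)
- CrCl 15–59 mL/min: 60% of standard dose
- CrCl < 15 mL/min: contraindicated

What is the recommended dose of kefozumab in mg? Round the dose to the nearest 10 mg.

240 mg

CrCl = (140 − 41) × 83.1 / (72 × 4) × 0.85 = 8226.9 / 288.00 × 0.85 ≈ 24.3 mL/min
CrCl ≈ 24 mL/min → bracket 15–59 mL/min.
60% of 400 mg = 240 mg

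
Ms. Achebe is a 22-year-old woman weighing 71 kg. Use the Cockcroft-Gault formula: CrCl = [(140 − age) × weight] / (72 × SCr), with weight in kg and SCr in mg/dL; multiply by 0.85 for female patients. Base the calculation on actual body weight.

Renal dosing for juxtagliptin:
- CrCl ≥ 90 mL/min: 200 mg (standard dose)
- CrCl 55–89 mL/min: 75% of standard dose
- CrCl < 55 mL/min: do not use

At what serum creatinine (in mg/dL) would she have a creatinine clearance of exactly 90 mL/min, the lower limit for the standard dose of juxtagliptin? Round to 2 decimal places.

Standard dose requires CrCl ≥ 90 mL/min.
Set (140 − 22) × 71 × 0.85 / (72 × SCr) = 90
SCr = (140 − 22) × 71 × 0.85 / (72 × 90) = 1.099 mg/dL

1.10 mg/dL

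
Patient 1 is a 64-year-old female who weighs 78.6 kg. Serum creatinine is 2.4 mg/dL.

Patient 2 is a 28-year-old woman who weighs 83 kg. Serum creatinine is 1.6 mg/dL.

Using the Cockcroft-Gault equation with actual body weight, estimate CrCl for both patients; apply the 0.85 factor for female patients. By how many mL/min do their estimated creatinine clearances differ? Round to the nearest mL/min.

Patient 1: CrCl = (140 − 64) × 78.6 / (72 × 2.4) × 0.85 = 5973.6 / 172.80 × 0.85 ≈ 29.4 mL/min
Patient 2: CrCl = (140 − 28) × 83 / (72 × 1.6) × 0.85 = 9296.0 / 115.20 × 0.85 ≈ 68.6 mL/min
|29.4 − 68.6| = 39.2 mL/min

39 mL/min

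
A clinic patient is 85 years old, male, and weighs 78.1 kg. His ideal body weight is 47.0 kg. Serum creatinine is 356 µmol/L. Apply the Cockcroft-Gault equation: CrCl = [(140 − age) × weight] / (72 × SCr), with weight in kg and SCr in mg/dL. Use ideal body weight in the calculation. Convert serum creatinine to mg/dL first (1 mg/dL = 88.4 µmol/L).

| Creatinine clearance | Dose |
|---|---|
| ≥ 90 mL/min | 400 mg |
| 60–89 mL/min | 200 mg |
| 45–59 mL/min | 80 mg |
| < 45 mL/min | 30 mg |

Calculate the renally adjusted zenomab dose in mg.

30 mg

SCr = 356 / 88.4 = 4.027 mg/dL
CrCl = (140 − 85) × 47 / (72 × 4.027) = 2585.0 / 289.94 ≈ 8.9 mL/min
CrCl ≈ 9 mL/min → bracket < 45 mL/min.
Dose for this bracket: 30 mg.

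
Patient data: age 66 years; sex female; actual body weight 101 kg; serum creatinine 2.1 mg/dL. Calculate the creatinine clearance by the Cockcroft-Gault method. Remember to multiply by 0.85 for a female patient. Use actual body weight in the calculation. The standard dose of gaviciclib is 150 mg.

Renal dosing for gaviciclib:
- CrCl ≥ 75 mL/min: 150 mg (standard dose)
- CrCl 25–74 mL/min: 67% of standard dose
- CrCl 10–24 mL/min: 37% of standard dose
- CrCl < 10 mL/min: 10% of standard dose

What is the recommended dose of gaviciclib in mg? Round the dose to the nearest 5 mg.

CrCl = (140 − 66) × 101 / (72 × 2.1) × 0.85 = 7474.0 / 151.20 × 0.85 ≈ 42.0 mL/min
CrCl ≈ 42 mL/min → bracket 25–74 mL/min.
67% of 150 mg = 100.5 mg → 100 mg

100 mg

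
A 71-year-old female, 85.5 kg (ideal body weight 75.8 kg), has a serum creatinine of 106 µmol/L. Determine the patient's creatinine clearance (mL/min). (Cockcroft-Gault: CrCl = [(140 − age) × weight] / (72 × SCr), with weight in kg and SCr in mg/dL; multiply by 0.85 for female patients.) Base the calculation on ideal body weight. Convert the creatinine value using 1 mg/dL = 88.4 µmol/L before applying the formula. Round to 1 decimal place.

51.5 mL/min

SCr = 106 / 88.4 = 1.199 mg/dL
CrCl = (140 − 71) × 75.8 / (72 × 1.199) × 0.85 = 5230.2 / 86.33 × 0.85 ≈ 51.5 mL/min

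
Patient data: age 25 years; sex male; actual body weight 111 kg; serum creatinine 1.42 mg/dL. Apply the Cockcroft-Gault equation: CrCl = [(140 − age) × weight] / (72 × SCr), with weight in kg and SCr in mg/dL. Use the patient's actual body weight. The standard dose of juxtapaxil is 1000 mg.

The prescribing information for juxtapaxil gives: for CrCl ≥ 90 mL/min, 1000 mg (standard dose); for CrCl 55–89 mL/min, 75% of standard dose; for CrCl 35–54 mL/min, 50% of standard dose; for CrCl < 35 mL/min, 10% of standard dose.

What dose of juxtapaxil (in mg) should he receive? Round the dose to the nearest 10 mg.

1000 mg

CrCl = (140 − 25) × 111 / (72 × 1.42) = 12765.0 / 102.24 ≈ 124.9 mL/min
CrCl ≈ 125 mL/min → bracket ≥ 90 mL/min.
100% of 1000 mg = 1000 mg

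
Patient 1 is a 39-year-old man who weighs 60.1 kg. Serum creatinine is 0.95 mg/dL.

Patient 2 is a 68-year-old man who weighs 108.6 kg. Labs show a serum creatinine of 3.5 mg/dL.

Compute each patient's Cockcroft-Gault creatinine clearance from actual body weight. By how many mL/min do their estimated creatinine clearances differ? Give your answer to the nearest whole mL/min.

58 mL/min

Patient 1: CrCl = (140 − 39) × 60.1 / (72 × 0.95) = 6070.1 / 68.40 ≈ 88.7 mL/min
Patient 2: CrCl = (140 − 68) × 108.6 / (72 × 3.5) = 7819.2 / 252.00 ≈ 31.0 mL/min
|88.7 − 31.0| = 57.7 mL/min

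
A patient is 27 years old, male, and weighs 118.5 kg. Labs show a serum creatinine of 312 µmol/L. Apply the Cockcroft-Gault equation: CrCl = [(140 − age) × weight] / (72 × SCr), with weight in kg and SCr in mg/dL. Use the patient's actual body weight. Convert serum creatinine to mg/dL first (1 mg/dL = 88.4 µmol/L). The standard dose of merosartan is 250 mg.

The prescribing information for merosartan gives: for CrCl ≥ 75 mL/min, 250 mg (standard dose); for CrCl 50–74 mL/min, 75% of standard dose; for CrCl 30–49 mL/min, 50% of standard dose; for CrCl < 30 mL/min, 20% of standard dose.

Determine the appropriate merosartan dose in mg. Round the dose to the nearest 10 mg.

SCr = 312 / 88.4 = 3.529 mg/dL
CrCl = (140 − 27) × 118.5 / (72 × 3.529) = 13390.5 / 254.09 ≈ 52.7 mL/min
CrCl ≈ 53 mL/min → bracket 50–74 mL/min.
75% of 250 mg = 187.5 mg → 190 mg

190 mg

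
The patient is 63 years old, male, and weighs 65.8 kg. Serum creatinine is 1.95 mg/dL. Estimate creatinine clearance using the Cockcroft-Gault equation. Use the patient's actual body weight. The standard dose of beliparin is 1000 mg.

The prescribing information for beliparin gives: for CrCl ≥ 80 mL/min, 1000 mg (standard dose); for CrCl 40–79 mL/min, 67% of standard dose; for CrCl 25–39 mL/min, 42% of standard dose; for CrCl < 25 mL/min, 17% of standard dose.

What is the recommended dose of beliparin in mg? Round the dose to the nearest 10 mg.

420 mg

CrCl = (140 − 63) × 65.8 / (72 × 1.95) = 5066.6 / 140.40 ≈ 36.1 mL/min
CrCl ≈ 36 mL/min → bracket 25–39 mL/min.
42% of 1000 mg = 420 mg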